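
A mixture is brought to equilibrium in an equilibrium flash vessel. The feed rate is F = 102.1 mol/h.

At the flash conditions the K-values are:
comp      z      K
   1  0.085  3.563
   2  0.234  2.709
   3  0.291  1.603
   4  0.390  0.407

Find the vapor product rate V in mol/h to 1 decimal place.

Material balance + equilibrium reduce to Σ zᵢ(Kᵢ−1)/(1+V/F(Kᵢ−1)) = 0.
Check two-phase: ΣzᵢKᵢ = 1.562 > 1 and Σzᵢ/Kᵢ = 1.250 > 1, so g(0) = 0.562 > 0 and g(1) = -0.250 < 0.
Iterate (Newton) starting at V/F = 0.5:
  V/F = 0.500: g = 0.1172, g' = -0.646 → V/F = 0.682
Converged at V/F = 0.682.
Then V = V/F·F = 0.6820·102.1 = 69.6 mol/h and L = F − V = 32.5 mol/h.

V = 69.6 mol/h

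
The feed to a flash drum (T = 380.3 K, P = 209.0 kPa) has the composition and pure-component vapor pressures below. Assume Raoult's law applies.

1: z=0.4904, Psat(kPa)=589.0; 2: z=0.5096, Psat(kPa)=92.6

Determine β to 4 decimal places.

β = 0.6002

Raoult's law: Kᵢ = Pᵢˢᵃᵗ/P = Pᵢˢᵃᵗ/209.0.
  K_1 = 589.0/209.0 = 2.818182, K_2 = 92.6/209.0 = 0.443062
Material balance + equilibrium reduce to Σ zᵢ(Kᵢ−1)/(1+β(Kᵢ−1)) = 0.
g(0) = ΣzᵢKᵢ − 1 = 0.6078 and g(1) = 1 − Σzᵢ/Kᵢ = -0.3242, so a root lies in (0, 1).
Binary case is linear: z₁(K₁−1)(1+β(K₂−1)) + z₂(K₂−1)(1+β(K₁−1)) = 0
⇒ β = [z₁(K₁−1)+z₂(K₂−1)] / [−(K₁−1)(K₂−1)] = 0.60782/1.01261 = 0.6002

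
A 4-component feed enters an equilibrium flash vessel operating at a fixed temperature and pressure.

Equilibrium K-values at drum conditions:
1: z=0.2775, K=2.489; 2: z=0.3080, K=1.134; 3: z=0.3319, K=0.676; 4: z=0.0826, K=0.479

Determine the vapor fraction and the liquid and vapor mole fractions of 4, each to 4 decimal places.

ψ = 0.8263, x_4 = 0.1450, y_4 = 0.0695

Material balance + equilibrium reduce to Σ zᵢ(Kᵢ−1)/(1+ψ(Kᵢ−1)) = 0.
Check two-phase: ΣzᵢKᵢ = 1.3039 > 1 and Σzᵢ/Kᵢ = 1.0465 > 1, so g(0) = 0.3039 > 0 and g(1) = -0.0465 < 0.
Iterate (Newton) starting at ψ = 0.5:
  ψ = 0.5000: g = 0.08902, g' = -0.2976 → ψ = 0.7991
  ψ = 0.7991: g = 0.00714, g' = -0.2621 → ψ = 0.8263
Converged at ψ = 0.8263.
Compositions from xᵢ = zᵢ/(1+ψ(Kᵢ−1)), yᵢ = Kᵢxᵢ:
  1: x = 0.1244, y = 0.3097
  2: x = 0.2773, y = 0.3145
  3: x = 0.4532, y = 0.3064
  4: x = 0.1450, y = 0.0695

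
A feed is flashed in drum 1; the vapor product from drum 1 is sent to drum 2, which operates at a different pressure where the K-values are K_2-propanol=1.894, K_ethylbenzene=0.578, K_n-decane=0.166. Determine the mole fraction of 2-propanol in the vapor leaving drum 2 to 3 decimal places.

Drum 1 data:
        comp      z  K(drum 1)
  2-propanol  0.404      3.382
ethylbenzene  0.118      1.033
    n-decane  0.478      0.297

Drum 1:
Rachford–Rice: g(ψ₁) = Σ zᵢ(Kᵢ−1)/(1+ψ₁(Kᵢ−1)) = 0.
g(0) = ΣzᵢKᵢ − 1 = 0.630 and g(1) = 1 − Σzᵢ/Kᵢ = -0.843, so a root lies in (0, 1).
Newton iteration, ψ₁⁰ = 0.4:
  ψ₁ = 0.400: g = 0.0291, g' = -1.058 → ψ₁ = 0.428
Converged at ψ₁ = 0.428.
Drum-1 compositions:
  2-propanol: x = 0.200, y = 0.677
  ethylbenzene: x = 0.116, y = 0.120
  n-decane: x = 0.684, y = 0.203
Drum-2 feed = drum-1 vapor: z₂ = (0.6768, 0.1202, 0.2030).
Drum 2:
Let ψ₂ = V/F and solve Σ zᵢ(Kᵢ−1)/(1+ψ₂(Kᵢ−1)) = 0.
Check two-phase: ΣzᵢKᵢ = 1.385 > 1 and Σzᵢ/Kᵢ = 1.788 > 1, so g(0) = 0.385 > 0 and g(1) = -0.788 < 0.
Newton iteration, ψ₂⁰ = 0.5:
  ψ₂ = 0.500: g = 0.0634, g' = -0.708 → ψ₂ = 0.590
  ψ₂ = 0.590: g = -0.0044, g' = -0.816 → ψ₂ = 0.584
Converged at ψ₂ = 0.584.
  2-propanol: x = 0.445, y = 0.842
  ethylbenzene: x = 0.160, y = 0.092
  n-decane: x = 0.396, y = 0.066

y_2-propanol (drum 2) = 0.842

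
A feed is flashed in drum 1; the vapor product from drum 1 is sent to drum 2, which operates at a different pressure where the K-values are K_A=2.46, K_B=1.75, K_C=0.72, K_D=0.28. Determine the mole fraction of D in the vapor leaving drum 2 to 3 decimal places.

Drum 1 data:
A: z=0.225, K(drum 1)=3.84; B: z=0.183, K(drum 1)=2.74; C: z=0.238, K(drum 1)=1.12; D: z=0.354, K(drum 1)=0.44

Drum 1:
Material balance + equilibrium reduce to Σ zᵢ(Kᵢ−1)/(1+ψ₁(Kᵢ−1)) = 0.
Check two-phase: ΣzᵢKᵢ = 1.788 > 1 and Σzᵢ/Kᵢ = 1.142 > 1, so g(0) = 0.788 > 0 and g(1) = -0.142 < 0.
Iterate (Newton) starting at ψ₁ = 0.5:
  ψ₁ = 0.500: g = 0.1859, g' = -0.686 → ψ₁ = 0.771
  ψ₁ = 0.771: g = 0.0134, g' = -0.626 → ψ₁ = 0.793
Converged at ψ₁ = 0.793.
Drum-1 compositions:
  A: x = 0.069, y = 0.266
  B: x = 0.077, y = 0.211
  C: x = 0.217, y = 0.243
  D: x = 0.637, y = 0.280
Drum-2 feed = drum-1 vapor: z₂ = (0.2658, 0.2108, 0.2434, 0.2801).
Drum 2:
Material balance + equilibrium reduce to Σ zᵢ(Kᵢ−1)/(1+ψ₂(Kᵢ−1)) = 0.
g(0) = ΣzᵢKᵢ − 1 = 0.276 and g(1) = 1 − Σzᵢ/Kᵢ = -0.567, so a root lies in (0, 1).
Newton–Raphson from ψ₂ = 0.68:
  ψ₂ = 0.680: g = -0.1799, g' = -0.781 → ψ₂ = 0.450
  ψ₂ = 0.450: g = -0.0238, g' = -0.615 → ψ₂ = 0.411
Converged at ψ₂ = 0.411.
  A: x = 0.166, y = 0.409
  B: x = 0.161, y = 0.282
  C: x = 0.275, y = 0.198
  D: x = 0.398, y = 0.111

y_D (drum 2) = 0.111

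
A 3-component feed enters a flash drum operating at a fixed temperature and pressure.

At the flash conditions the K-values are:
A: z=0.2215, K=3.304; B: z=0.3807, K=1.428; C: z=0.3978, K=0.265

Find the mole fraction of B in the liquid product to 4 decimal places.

Let ψ = V/F and solve Σ zᵢ(Kᵢ−1)/(1+ψ(Kᵢ−1)) = 0.
Check two-phase: ΣzᵢKᵢ = 1.3809 > 1 and Σzᵢ/Kᵢ = 1.8348 > 1, so g(0) = 0.3809 > 0 and g(1) = -0.8348 < 0.
Newton iteration, ψ⁰ = 0.5:
  ψ = 0.5000: g = -0.09090, g' = -0.8384 → ψ = 0.3916
  ψ = 0.3916: g = -0.00270, g' = -0.7998 → ψ = 0.3882
Converged at ψ = 0.3882.
Compositions from xᵢ = zᵢ/(1+ψ(Kᵢ−1)), yᵢ = Kᵢxᵢ:
  A: x = 0.1169, y = 0.3863
  B: x = 0.3265, y = 0.4662
  C: x = 0.5566, y = 0.1475

x_B = 0.3265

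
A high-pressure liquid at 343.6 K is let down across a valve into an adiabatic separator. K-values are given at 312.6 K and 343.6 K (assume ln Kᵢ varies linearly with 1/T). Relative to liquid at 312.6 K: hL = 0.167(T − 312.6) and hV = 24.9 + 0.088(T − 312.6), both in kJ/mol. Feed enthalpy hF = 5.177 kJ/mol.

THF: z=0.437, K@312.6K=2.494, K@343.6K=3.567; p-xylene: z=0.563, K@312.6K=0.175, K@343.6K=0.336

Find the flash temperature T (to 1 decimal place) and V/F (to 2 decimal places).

Adiabatic flash: solve Rachford–Rice at each trial T, then check hF = ψ·hV(T) + (1−ψ)·hL(T).
  T = 312.6 K: K = (2.494, 0.175), RR gives ψ = 0.153, H_out = 3.806 kJ/mol
  T = 343.6 K: K = (3.567, 0.336), RR gives ψ = 0.439, H_out = 15.029 kJ/mol
  T = 328.1 K: K = (3.008, 0.246), RR gives ψ = 0.299, H_out = 9.677 kJ/mol
  T = 320.4 K: K = (2.747, 0.209), RR gives ψ = 0.230, H_out = 6.886 kJ/mol
  T = 316.5 K: K = (2.619, 0.191), RR gives ψ = 0.193, H_out = 5.388 kJ/mol
  T = 314.6 K: K = (2.558, 0.183), RR gives ψ = 0.174, H_out = 4.629 kJ/mol
Linear interpolation between T = 314.6 (H_out = 4.629) and T = 316.5 (H_out = 5.388) on hF = 5.177 gives T ≈ 316.0 K, at which ψ = 0.19.

T = 316.0 K, V/F = 0.19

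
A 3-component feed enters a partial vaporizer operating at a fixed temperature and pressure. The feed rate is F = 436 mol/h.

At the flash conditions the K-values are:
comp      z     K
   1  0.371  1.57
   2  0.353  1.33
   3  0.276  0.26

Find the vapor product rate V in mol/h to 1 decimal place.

V = 158.3 mol/h

Material balance + equilibrium reduce to Σ zᵢ(Kᵢ−1)/(1+β(Kᵢ−1)) = 0.
Feasibility: ΣzᵢKᵢ = 1.124, Σzᵢ/Kᵢ = 1.563 — both > 1, two phases present.
Newton–Raphson from β = 0.4:
  β = 0.400: g = -0.0150, g' = -0.415 → β = 0.364
  β = 0.364: g = -0.0003, g' = -0.396 → β = 0.363
Converged at β = 0.363.
Then V = β·F = 0.3630·436 = 158.3 mol/h and L = F − V = 277.7 mol/h.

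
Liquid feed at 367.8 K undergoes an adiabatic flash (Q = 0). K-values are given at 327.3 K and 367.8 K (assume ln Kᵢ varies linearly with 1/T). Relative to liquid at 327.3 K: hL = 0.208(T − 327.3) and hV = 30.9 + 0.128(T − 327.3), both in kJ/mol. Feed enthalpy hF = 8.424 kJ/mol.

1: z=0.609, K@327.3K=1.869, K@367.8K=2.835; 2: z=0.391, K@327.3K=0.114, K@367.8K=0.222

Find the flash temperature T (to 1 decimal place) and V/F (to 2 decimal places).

T = 329.2 K, V/F = 0.26

Adiabatic flash: solve Rachford–Rice at each trial T, then check hF = ψ·hV(T) + (1−ψ)·hL(T).
  T = 327.3 K: K = (1.869, 0.114), RR gives ψ = 0.237, H_out = 7.336 kJ/mol
  T = 367.8 K: K = (2.835, 0.222), RR gives ψ = 0.570, H_out = 24.182 kJ/mol
  T = 347.6 K: K = (2.331, 0.162), RR gives ψ = 0.433, H_out = 16.908 kJ/mol
  T = 337.5 K: K = (2.095, 0.137), RR gives ψ = 0.349, H_out = 12.610 kJ/mol
  T = 332.4 K: K = (1.981, 0.125), RR gives ψ = 0.297, H_out = 10.129 kJ/mol
  T = 329.9 K: K = (1.926, 0.120), RR gives ψ = 0.269, H_out = 8.805 kJ/mol
  T = 328.6 K: K = (1.897, 0.117), RR gives ψ = 0.254, H_out = 8.083 kJ/mol
Linear interpolation between T = 328.6 (H_out = 8.083) and T = 329.9 (H_out = 8.805) on hF = 8.424 gives T ≈ 329.2 K, at which ψ = 0.26.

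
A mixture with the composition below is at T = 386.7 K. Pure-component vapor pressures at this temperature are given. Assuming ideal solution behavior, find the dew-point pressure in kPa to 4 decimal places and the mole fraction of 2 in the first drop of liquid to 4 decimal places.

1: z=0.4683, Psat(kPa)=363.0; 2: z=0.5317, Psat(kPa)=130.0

Pdew = 185.8708 kPa, x_2 = 0.7602

At the dew point ψ → 1, so Σzᵢ/Kᵢ = 1 with Kᵢ = Pᵢˢᵃᵗ/P ⇒ 1/P = Σzᵢ/Pᵢˢᵃᵗ.
1/P = 0.4683/363.0 + 0.5317/130.0 = 0.0053801 ⇒ P = 185.8708 kPa
xᵢ = zᵢP/Pᵢˢᵃᵗ ⇒ x_2 = 0.5317·185.8708/130.0 = 0.7602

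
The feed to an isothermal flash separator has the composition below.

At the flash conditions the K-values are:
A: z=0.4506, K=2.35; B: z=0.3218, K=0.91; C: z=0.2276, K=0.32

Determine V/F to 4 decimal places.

V/F = 0.6773

Iterate (Newton) starting at V/F = 0.5:
  V/F = 0.5000: g = 0.09835, g' = -0.5372 → V/F = 0.6831
  V/F = 0.6831: g = -0.00340, g' = -0.5922 → V/F = 0.6773
Converged at V/F = 0.6773.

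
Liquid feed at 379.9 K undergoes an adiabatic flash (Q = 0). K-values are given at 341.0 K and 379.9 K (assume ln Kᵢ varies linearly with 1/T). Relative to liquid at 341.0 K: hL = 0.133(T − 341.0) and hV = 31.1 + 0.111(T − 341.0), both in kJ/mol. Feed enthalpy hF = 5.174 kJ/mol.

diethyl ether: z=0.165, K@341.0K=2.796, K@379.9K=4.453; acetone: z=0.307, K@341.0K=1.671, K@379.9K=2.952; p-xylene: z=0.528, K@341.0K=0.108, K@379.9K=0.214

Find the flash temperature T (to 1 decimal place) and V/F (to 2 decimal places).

Adiabatic flash: solve Rachford–Rice at each trial T, then check hF = ψ·hV(T) + (1−ψ)·hL(T).
  T = 341.0 K: K = (2.796, 1.671, 0.108), RR gives ψ = 0.029, H_out = 0.909 kJ/mol
  T = 379.9 K: K = (4.453, 2.952, 0.214), RR gives ψ = 0.379, H_out = 16.639 kJ/mol
  T = 360.4 K: K = (3.571, 2.254, 0.155), RR gives ψ = 0.239, H_out = 9.902 kJ/mol
  T = 350.7 K: K = (3.171, 1.949, 0.130), RR gives ψ = 0.147, H_out = 5.839 kJ/mol
  T = 345.9 K: K = (2.982, 1.808, 0.119), RR gives ψ = 0.093, H_out = 3.533 kJ/mol
  T = 348.3 K: K = (3.075, 1.877, 0.124), RR gives ψ = 0.121, H_out = 4.715 kJ/mol
Linear interpolation between T = 348.3 (H_out = 4.715) and T = 350.7 (H_out = 5.839) on hF = 5.174 gives T ≈ 349.3 K, at which ψ = 0.13.

T = 349.3 K, V/F = 0.13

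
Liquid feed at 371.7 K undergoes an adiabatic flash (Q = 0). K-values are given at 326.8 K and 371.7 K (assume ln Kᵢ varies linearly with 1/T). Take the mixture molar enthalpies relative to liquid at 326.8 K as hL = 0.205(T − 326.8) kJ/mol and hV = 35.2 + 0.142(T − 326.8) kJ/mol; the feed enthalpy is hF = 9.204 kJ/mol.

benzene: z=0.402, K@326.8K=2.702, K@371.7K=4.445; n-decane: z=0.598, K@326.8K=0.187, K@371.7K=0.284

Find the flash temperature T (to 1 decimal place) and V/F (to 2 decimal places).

Adiabatic flash: solve Rachford–Rice at each trial T, then check hF = ψ·hV(T) + (1−ψ)·hL(T).
  T = 326.8 K: K = (2.702, 0.187), RR gives ψ = 0.143, H_out = 5.038 kJ/mol
  T = 371.7 K: K = (4.445, 0.284), RR gives ψ = 0.388, H_out = 21.760 kJ/mol
  T = 349.2 K: K = (3.520, 0.233), RR gives ψ = 0.287, H_out = 14.292 kJ/mol
  T = 338.0 K: K = (3.097, 0.210), RR gives ψ = 0.224, H_out = 10.007 kJ/mol
  T = 332.4 K: K = (2.896, 0.198), RR gives ψ = 0.186, H_out = 7.631 kJ/mol
  T = 335.2 K: K = (2.996, 0.204), RR gives ψ = 0.205, H_out = 8.843 kJ/mol
  T = 336.6 K: K = (3.046, 0.207), RR gives ψ = 0.215, H_out = 9.430 kJ/mol
Linear interpolation between T = 335.2 (H_out = 8.843) and T = 336.6 (H_out = 9.430) on hF = 9.204 gives T ≈ 336.1 K, at which ψ = 0.21.

T = 336.1 K, V/F = 0.21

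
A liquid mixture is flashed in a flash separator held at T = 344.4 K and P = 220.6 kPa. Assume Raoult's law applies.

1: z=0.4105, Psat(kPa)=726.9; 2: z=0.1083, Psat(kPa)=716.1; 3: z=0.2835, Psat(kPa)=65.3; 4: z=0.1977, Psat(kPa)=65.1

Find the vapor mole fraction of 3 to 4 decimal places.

y_3 = 0.1333

Raoult's law: Kᵢ = Pᵢˢᵃᵗ/P = Pᵢˢᵃᵗ/220.6.
  K_1 = 726.9/220.6 = 3.295104, K_2 = 716.1/220.6 = 3.246147, K_3 = 65.3/220.6 = 0.296011, K_4 = 65.1/220.6 = 0.295104
Newton iteration, ψ⁰ = 0.5:
  ψ = 0.5000: g = 0.03008, g' = -1.1589 → ψ = 0.5260
  ψ = 0.5260: g = -0.00002, g' = -1.1611 → ψ = 0.5259
Converged at ψ = 0.5259.
Compositions from xᵢ = zᵢ/(1+ψ(Kᵢ−1)), yᵢ = Kᵢxᵢ:
  1: x = 0.1860, y = 0.6129
  2: x = 0.0496, y = 0.1612
  3: x = 0.4502, y = 0.1333
  4: x = 0.3142, y = 0.0927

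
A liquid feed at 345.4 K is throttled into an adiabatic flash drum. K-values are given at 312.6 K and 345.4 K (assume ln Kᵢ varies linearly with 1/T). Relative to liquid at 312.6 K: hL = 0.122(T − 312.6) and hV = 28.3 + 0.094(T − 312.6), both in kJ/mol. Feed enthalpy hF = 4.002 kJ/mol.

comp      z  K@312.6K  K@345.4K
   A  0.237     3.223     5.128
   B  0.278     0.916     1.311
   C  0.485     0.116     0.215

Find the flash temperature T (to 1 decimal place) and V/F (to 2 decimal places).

Adiabatic flash: solve Rachford–Rice at each trial T, then check hF = ψ·hV(T) + (1−ψ)·hL(T).
  T = 312.6 K: K = (3.223, 0.916, 0.116), RR gives ψ = 0.052, H_out = 1.459 kJ/mol
  T = 345.4 K: K = (5.128, 1.311, 0.215), RR gives ψ = 0.314, H_out = 12.590 kJ/mol
  T = 329.0 K: K = (4.113, 1.106, 0.160), RR gives ψ = 0.196, H_out = 7.448 kJ/mol
  T = 320.8 K: K = (3.652, 1.009, 0.137), RR gives ψ = 0.129, H_out = 4.617 kJ/mol
  T = 316.7 K: K = (3.434, 0.962, 0.126), RR gives ψ = 0.092, H_out = 3.089 kJ/mol
  T = 318.8 K: K = (3.545, 0.986, 0.132), RR gives ψ = 0.111, H_out = 3.883 kJ/mol
Linear interpolation between T = 318.8 (H_out = 3.883) and T = 320.8 (H_out = 4.617) on hF = 4.002 gives T ≈ 319.1 K, at which ψ = 0.11.

T = 319.1 K, V/F = 0.11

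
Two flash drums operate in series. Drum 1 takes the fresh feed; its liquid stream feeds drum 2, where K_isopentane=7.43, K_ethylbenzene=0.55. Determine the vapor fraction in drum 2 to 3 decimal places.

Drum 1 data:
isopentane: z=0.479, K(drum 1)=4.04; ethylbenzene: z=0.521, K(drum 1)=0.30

Drum 1:
Rachford–Rice: g(ψ₁) = Σ zᵢ(Kᵢ−1)/(1+ψ₁(Kᵢ−1)) = 0.
Check two-phase: ΣzᵢKᵢ = 2.091 > 1 and Σzᵢ/Kᵢ = 1.855 > 1, so g(0) = 1.091 > 0 and g(1) = -0.855 < 0.
Newton iteration, ψ₁⁰ = 0.5:
  ψ₁ = 0.500: g = 0.0168, g' = -1.301 → ψ₁ = 0.513
Converged at ψ₁ = 0.513.
Drum-1 compositions:
  isopentane: x = 0.187, y = 0.756
  ethylbenzene: x = 0.813, y = 0.244
Drum-2 feed = drum-1 liquid: z₂ = (0.1872, 0.8128).
Drum 2:
Let ψ₂ = V/F and solve Σ zᵢ(Kᵢ−1)/(1+ψ₂(Kᵢ−1)) = 0.
Feasibility: ΣzᵢKᵢ = 1.838, Σzᵢ/Kᵢ = 1.503 — both > 1, two phases present.
Newton–Raphson from ψ₂ = 0.5:
  ψ₂ = 0.500: g = -0.1864, g' = -0.710 → ψ₂ = 0.237
  ψ₂ = 0.237: g = 0.0670, g' = -1.420 → ψ₂ = 0.284
  ψ₂ = 0.284: g = 0.0059, g' = -1.183 → ψ₂ = 0.289
  ψ₂ = 0.289: g = 0.0001, g' = -1.163 → ψ₂ = 0.290
Converged at ψ₂ = 0.290.
  isopentane: x = 0.065, y = 0.486
  ethylbenzene: x = 0.935, y = 0.514

V/F (drum 2) = 0.290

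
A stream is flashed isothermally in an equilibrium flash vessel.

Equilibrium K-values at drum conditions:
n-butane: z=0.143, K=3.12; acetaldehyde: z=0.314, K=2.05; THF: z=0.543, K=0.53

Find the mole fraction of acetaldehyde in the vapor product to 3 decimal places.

Let ψ = V/F and solve Σ zᵢ(Kᵢ−1)/(1+ψ(Kᵢ−1)) = 0.
Check two-phase: ΣzᵢKᵢ = 1.378 > 1 and Σzᵢ/Kᵢ = 1.224 > 1, so g(0) = 0.378 > 0 and g(1) = -0.224 < 0.
Iterate (Newton) starting at ψ = 0.5:
  ψ = 0.500: g = 0.0298, g' = -0.505 → ψ = 0.559
  ψ = 0.559: g = 0.0004, g' = -0.493 → ψ = 0.560
Converged at ψ = 0.560.
Compositions from xᵢ = zᵢ/(1+ψ(Kᵢ−1)), yᵢ = Kᵢxᵢ:
  n-butane: x = 0.065, y = 0.204
  acetaldehyde: x = 0.198, y = 0.405
  THF: x = 0.737, y = 0.391

y_acetaldehyde = 0.405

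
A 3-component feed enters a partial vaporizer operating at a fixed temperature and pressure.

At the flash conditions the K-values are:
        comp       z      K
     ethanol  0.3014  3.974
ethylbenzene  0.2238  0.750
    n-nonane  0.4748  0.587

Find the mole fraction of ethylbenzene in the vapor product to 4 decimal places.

Iterate (Newton) starting at β = 0.5:
  β = 0.5000: g = 0.04935, g' = -0.5779 → β = 0.5854
  β = 0.5854: g = 0.00286, g' = -0.5149 → β = 0.5910
Converged at β = 0.5910.
Compositions from xᵢ = zᵢ/(1+β(Kᵢ−1)), yᵢ = Kᵢxᵢ:
  ethanol: x = 0.1093, y = 0.4344
  ethylbenzene: x = 0.2626, y = 0.1969
  n-nonane: x = 0.6281, y = 0.3687

y_ethylbenzene = 0.1969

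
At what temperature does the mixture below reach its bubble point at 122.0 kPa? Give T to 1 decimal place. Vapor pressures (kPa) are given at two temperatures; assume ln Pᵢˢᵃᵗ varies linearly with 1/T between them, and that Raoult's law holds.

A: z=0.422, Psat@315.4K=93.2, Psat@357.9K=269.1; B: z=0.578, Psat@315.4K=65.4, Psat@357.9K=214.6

Bubble-point temperature: ΣzᵢPᵢˢᵃᵗ(T) = P. Interpolate ln Pᵢˢᵃᵗ = aᵢ + bᵢ/T.
  T = 315.4 K: ΣzᵢPᵢˢᵃᵗ = 77.13 kPa
  T = 357.9 K: ΣzᵢPᵢˢᵃᵗ = 237.60 kPa
  T = 336.6 K: ΣzᵢPᵢˢᵃᵗ = 140.01 kPa
  T = 326.0 K: ΣzᵢPᵢˢᵃᵗ = 104.92 kPa
  T = 331.3 K: ΣzᵢPᵢˢᵃᵗ = 121.48 kPa
  T = 334.0 K: ΣzᵢPᵢˢᵃᵗ = 130.66 kPa
Interpolating between 331.3 K and 334.0 K gives T ≈ 331.5 K.

T = 331.5 K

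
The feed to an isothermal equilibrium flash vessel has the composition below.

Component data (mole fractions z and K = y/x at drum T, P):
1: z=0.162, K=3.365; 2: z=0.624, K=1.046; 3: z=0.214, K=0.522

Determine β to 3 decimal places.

Rachford–Rice: g(β) = Σ zᵢ(Kᵢ−1)/(1+β(Kᵢ−1)) = 0.
Feasibility: ΣzᵢKᵢ = 1.310, Σzᵢ/Kᵢ = 1.055 — both > 1, two phases present.
Newton–Raphson from β = 0.5:
  β = 0.500: g = 0.0692, g' = -0.276 → β = 0.751
  β = 0.751: g = 0.0062, g' = -0.238 → β = 0.777
Converged at β = 0.777.

β = 0.777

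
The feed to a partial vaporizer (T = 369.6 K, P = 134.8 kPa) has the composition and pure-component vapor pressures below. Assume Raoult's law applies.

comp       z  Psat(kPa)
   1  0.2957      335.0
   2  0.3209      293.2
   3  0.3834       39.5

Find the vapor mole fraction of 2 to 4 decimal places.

y_2 = 0.4148

Raoult's law: Kᵢ = Pᵢˢᵃᵗ/P = Pᵢˢᵃᵗ/134.8.
  K_1 = 335.0/134.8 = 2.485163, K_2 = 293.2/134.8 = 2.175074, K_3 = 39.5/134.8 = 0.293027
Iterate (Newton) starting at ψ = 0.5:
  ψ = 0.5000: g = 0.07029, g' = -0.8491 → ψ = 0.5828
  ψ = 0.5828: g = -0.00177, g' = -0.8978 → ψ = 0.5808
Converged at ψ = 0.5808.
Compositions from xᵢ = zᵢ/(1+ψ(Kᵢ−1)), yᵢ = Kᵢxᵢ:
  1: x = 0.1588, y = 0.3945
  2: x = 0.1907, y = 0.4148
  3: x = 0.6505, y = 0.1906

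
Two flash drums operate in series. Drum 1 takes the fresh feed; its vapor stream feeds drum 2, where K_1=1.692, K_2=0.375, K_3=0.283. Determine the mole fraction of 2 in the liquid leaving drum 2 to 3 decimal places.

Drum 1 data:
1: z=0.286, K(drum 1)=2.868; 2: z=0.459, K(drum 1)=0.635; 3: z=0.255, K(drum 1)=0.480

Drum 1:
Rachford–Rice: g(ψ₁) = Σ zᵢ(Kᵢ−1)/(1+ψ₁(Kᵢ−1)) = 0.
Check two-phase: ΣzᵢKᵢ = 1.234 > 1 and Σzᵢ/Kᵢ = 1.354 > 1, so g(0) = 0.234 > 0 and g(1) = -0.354 < 0.
Iterate (Newton) starting at ψ₁ = 0.5:
  ψ₁ = 0.500: g = -0.1079, g' = -0.484 → ψ₁ = 0.277
  ψ₁ = 0.277: g = 0.0107, g' = -0.603 → ψ₁ = 0.295
Converged at ψ₁ = 0.295.
Drum-1 compositions:
  1: x = 0.184, y = 0.529
  2: x = 0.514, y = 0.327
  3: x = 0.301, y = 0.145
Drum-2 feed = drum-1 vapor: z₂ = (0.5288, 0.3266, 0.1446).
Drum 2:
Let ψ₂ = V/F and solve Σ zᵢ(Kᵢ−1)/(1+ψ₂(Kᵢ−1)) = 0.
Check two-phase: ΣzᵢKᵢ = 1.058 > 1 and Σzᵢ/Kᵢ = 1.694 > 1, so g(0) = 0.058 > 0 and g(1) = -0.694 < 0.
Newton iteration, ψ₂⁰ = 0.69:
  ψ₂ = 0.690: g = -0.3165, g' = -0.802 → ψ₂ = 0.295
  ψ₂ = 0.295: g = -0.0780, g' = -0.486 → ψ₂ = 0.135
  ψ₂ = 0.135: g = -0.0030, g' = -0.455 → ψ₂ = 0.128
Converged at ψ₂ = 0.128.
  1: x = 0.486, y = 0.822
  2: x = 0.355, y = 0.133
  3: x = 0.159, y = 0.045

x_2 (drum 2) = 0.355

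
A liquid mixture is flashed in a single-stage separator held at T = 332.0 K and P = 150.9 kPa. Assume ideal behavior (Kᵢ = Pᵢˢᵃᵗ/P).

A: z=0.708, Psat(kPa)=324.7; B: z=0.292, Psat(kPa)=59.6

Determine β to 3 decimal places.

Raoult's law: Kᵢ = Pᵢˢᵃᵗ/P = Pᵢˢᵃᵗ/150.9.
  K_A = 324.7/150.9 = 2.15176, K_B = 59.6/150.9 = 0.39496
Rachford–Rice: g(β) = Σ zᵢ(Kᵢ−1)/(1+β(Kᵢ−1)) = 0.
Check two-phase: ΣzᵢKᵢ = 1.639 > 1 and Σzᵢ/Kᵢ = 1.068 > 1, so g(0) = 0.639 > 0 and g(1) = -0.068 < 0.
Binary case is linear: z₁(K₁−1)(1+β(K₂−1)) + z₂(K₂−1)(1+β(K₁−1)) = 0
⇒ β = [z₁(K₁−1)+z₂(K₂−1)] / [−(K₁−1)(K₂−1)] = 0.6388/0.6969 = 0.917

β = 0.917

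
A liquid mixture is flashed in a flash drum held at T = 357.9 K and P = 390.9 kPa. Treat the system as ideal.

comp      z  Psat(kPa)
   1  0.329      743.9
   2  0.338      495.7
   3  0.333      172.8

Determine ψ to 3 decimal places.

ψ = 0.576

Raoult's law: Kᵢ = Pᵢˢᵃᵗ/P = Pᵢˢᵃᵗ/390.9.
  K_1 = 743.9/390.9 = 1.90304, K_2 = 495.7/390.9 = 1.26810, K_3 = 172.8/390.9 = 0.44206
Material balance + equilibrium reduce to Σ zᵢ(Kᵢ−1)/(1+ψ(Kᵢ−1)) = 0.
Feasibility: ΣzᵢKᵢ = 1.202, Σzᵢ/Kᵢ = 1.193 — both > 1, two phases present.
Iterate (Newton) starting at ψ = 0.47:
  ψ = 0.470: g = 0.0372, g' = -0.342 → ψ = 0.579
  ψ = 0.579: g = -0.0009, g' = -0.360 → ψ = 0.576
Converged at ψ = 0.576.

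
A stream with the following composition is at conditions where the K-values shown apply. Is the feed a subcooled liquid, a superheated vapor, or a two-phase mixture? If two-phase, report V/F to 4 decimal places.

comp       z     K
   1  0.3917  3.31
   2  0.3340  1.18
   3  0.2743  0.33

two-phase, V/F = 0.7685

ΣzᵢKᵢ = 1.7812; Σzᵢ/Kᵢ = 1.2326.
Both exceed 1, so a two-phase solution exists.
Let ψ = V/F and solve Σ zᵢ(Kᵢ−1)/(1+ψ(Kᵢ−1)) = 0.
Newton–Raphson from ψ = 0.37:
  ψ = 0.3700: g = 0.29987, g' = -0.8348 → ψ = 0.7292
  ψ = 0.7292: g = 0.03086, g' = -0.7693 → ψ = 0.7693
  ψ = 0.7693: g = -0.00066, g' = -0.8038 → ψ = 0.7685
Converged at ψ = 0.7685.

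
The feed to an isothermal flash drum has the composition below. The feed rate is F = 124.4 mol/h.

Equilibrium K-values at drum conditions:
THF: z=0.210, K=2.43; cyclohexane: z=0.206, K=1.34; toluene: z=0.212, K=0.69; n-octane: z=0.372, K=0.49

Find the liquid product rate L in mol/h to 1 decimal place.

Rachford–Rice: g(V/F) = Σ zᵢ(Kᵢ−1)/(1+V/F(Kᵢ−1)) = 0.
Check two-phase: ΣzᵢKᵢ = 1.115 > 1 and Σzᵢ/Kᵢ = 1.307 > 1, so g(0) = 0.115 > 0 and g(1) = -0.307 < 0.
Newton–Raphson from V/F = 0.35:
  V/F = 0.350: g = -0.0419, g' = -0.379 → V/F = 0.239
  V/F = 0.239: g = 0.0014, g' = -0.408 → V/F = 0.243
Converged at V/F = 0.243.
Then V = V/F·F = 0.2428·124.4 = 30.2 mol/h and L = F − V = 94.2 mol/h.

L = 94.2 mol/h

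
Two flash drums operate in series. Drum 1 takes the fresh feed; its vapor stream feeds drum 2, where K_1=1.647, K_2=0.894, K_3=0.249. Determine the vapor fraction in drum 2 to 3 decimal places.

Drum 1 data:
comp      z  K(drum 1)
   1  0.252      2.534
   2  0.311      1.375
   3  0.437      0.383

V/F (drum 2) = 0.204

Drum 1:
Rachford–Rice: g(ψ₁) = Σ zᵢ(Kᵢ−1)/(1+ψ₁(Kᵢ−1)) = 0.
Check two-phase: ΣzᵢKᵢ = 1.234 > 1 and Σzᵢ/Kᵢ = 1.467 > 1, so g(0) = 0.234 > 0 and g(1) = -0.467 < 0.
Iterate (Newton) starting at ψ₁ = 0.57:
  ψ₁ = 0.570: g = -0.1136, g' = -0.594 → ψ₁ = 0.379
  ψ₁ = 0.379: g = -0.0053, g' = -0.554 → ψ₁ = 0.369
Converged at ψ₁ = 0.369.
Drum-1 compositions:
  1: x = 0.161, y = 0.408
  2: x = 0.273, y = 0.376
  3: x = 0.566, y = 0.217
Drum-2 feed = drum-1 vapor: z₂ = (0.4076, 0.3756, 0.2168).
Drum 2:
Let ψ₂ = V/F and solve Σ zᵢ(Kᵢ−1)/(1+ψ₂(Kᵢ−1)) = 0.
g(0) = ΣzᵢKᵢ − 1 = 0.061 and g(1) = 1 − Σzᵢ/Kᵢ = -0.538, so a root lies in (0, 1).
Iterate (Newton) starting at ψ₂ = 0.5:
  ψ₂ = 0.500: g = -0.1034, g' = -0.416 → ψ₂ = 0.251
  ψ₂ = 0.251: g = -0.0146, g' = -0.316 → ψ₂ = 0.205
  ψ₂ = 0.205: g = -0.0002, g' = -0.308 → ψ₂ = 0.204
Converged at ψ₂ = 0.204.
  1: x = 0.360, y = 0.593
  2: x = 0.384, y = 0.343
  3: x = 0.256, y = 0.064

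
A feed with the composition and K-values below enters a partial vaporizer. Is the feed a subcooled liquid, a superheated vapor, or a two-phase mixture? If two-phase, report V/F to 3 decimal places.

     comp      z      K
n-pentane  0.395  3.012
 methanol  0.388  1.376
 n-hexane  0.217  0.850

superheated vapor

ΣzᵢKᵢ = 1.908; Σzᵢ/Kᵢ = 0.668.
Since Σzᵢ/Kᵢ < 1 the mixture is above its dew point — single vapor phase.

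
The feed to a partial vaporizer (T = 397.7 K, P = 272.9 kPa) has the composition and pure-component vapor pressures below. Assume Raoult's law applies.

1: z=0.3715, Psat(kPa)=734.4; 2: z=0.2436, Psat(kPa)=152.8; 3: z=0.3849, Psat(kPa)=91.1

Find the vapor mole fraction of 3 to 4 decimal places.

Raoult's law: Kᵢ = Pᵢˢᵃᵗ/P = Pᵢˢᵃᵗ/272.9.
  K_1 = 734.4/272.9 = 2.691096, K_2 = 152.8/272.9 = 0.559912, K_3 = 91.1/272.9 = 0.333822
Material balance + equilibrium reduce to Σ zᵢ(Kᵢ−1)/(1+β(Kᵢ−1)) = 0.
g(0) = ΣzᵢKᵢ − 1 = 0.2646 and g(1) = 1 − Σzᵢ/Kᵢ = -0.7261, so a root lies in (0, 1).
Iterate (Newton) starting at β = 0.42:
  β = 0.4200: g = -0.12020, g' = -0.7635 → β = 0.2626
  β = 0.2626: g = 0.00308, g' = -0.8207 → β = 0.2663
Converged at β = 0.2663.
Compositions from xᵢ = zᵢ/(1+β(Kᵢ−1)), yᵢ = Kᵢxᵢ:
  1: x = 0.2561, y = 0.6893
  2: x = 0.2759, y = 0.1545
  3: x = 0.4679, y = 0.1562

y_3 = 0.1562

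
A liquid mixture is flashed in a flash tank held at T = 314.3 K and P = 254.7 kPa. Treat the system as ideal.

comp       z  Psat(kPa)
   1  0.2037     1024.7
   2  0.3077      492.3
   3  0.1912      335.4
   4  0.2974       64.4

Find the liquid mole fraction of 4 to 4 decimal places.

Raoult's law: Kᵢ = Pᵢˢᵃᵗ/P = Pᵢˢᵃᵗ/254.7.
  K_1 = 1024.7/254.7 = 4.023165, K_2 = 492.3/254.7 = 1.932862, K_3 = 335.4/254.7 = 1.316843, K_4 = 64.4/254.7 = 0.252846
Let ψ = V/F and solve Σ zᵢ(Kᵢ−1)/(1+ψ(Kᵢ−1)) = 0.
Feasibility: ΣzᵢKᵢ = 1.7412, Σzᵢ/Kᵢ = 1.5312 — both > 1, two phases present.
Newton–Raphson from ψ = 0.64:
  ψ = 0.6400: g = 0.01411, g' = -0.9441 → ψ = 0.6549
  ψ = 0.6549: g = -0.00014, g' = -0.9626 → ψ = 0.6548
Converged at ψ = 0.6548.
Compositions from xᵢ = zᵢ/(1+ψ(Kᵢ−1)), yᵢ = Kᵢxᵢ:
  1: x = 0.0684, y = 0.2750
  2: x = 0.1910, y = 0.3692
  3: x = 0.1583, y = 0.2085
  4: x = 0.5823, y = 0.1472

x_4 = 0.5823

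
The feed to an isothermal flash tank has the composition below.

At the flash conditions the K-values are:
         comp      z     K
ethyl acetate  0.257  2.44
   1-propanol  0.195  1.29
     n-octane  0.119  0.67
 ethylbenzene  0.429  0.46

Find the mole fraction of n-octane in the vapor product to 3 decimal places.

Material balance + equilibrium reduce to Σ zᵢ(Kᵢ−1)/(1+V/F(Kᵢ−1)) = 0.
Check two-phase: ΣzᵢKᵢ = 1.156 > 1 and Σzᵢ/Kᵢ = 1.367 > 1, so g(0) = 0.156 > 0 and g(1) = -0.367 < 0.
Newton–Raphson from V/F = 0.47:
  V/F = 0.470: g = -0.0865, g' = -0.445 → V/F = 0.276
  V/F = 0.276: g = 0.0019, g' = -0.475 → V/F = 0.280
Converged at V/F = 0.280.
Compositions from xᵢ = zᵢ/(1+V/F(Kᵢ−1)), yᵢ = Kᵢxᵢ:
  ethyl acetate: x = 0.183, y = 0.447
  1-propanol: x = 0.180, y = 0.233
  n-octane: x = 0.131, y = 0.088
  ethylbenzene: x = 0.505, y = 0.232

y_n-octane = 0.088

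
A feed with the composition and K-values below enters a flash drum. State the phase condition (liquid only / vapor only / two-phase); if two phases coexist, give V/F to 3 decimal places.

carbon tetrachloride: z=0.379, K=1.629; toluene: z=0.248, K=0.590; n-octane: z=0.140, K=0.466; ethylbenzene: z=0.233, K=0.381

ΣzᵢKᵢ = 0.918; Σzᵢ/Kᵢ = 1.565.
Since ΣzᵢKᵢ < 1 the mixture is below its bubble point — single liquid phase.

liquid only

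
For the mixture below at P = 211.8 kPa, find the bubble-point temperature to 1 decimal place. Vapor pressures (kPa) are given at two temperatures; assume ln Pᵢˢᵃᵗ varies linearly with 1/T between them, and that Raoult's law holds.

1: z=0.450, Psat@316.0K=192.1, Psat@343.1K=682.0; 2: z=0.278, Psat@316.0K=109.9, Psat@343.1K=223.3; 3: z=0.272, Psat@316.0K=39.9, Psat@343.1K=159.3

T = 327.3 K

Bubble-point temperature: ΣzᵢPᵢˢᵃᵗ(T) = P. Interpolate ln Pᵢˢᵃᵗ = aᵢ + bᵢ/T.
  T = 316.0 K: ΣzᵢPᵢˢᵃᵗ = 127.85 kPa
  T = 343.1 K: ΣzᵢPᵢˢᵃᵗ = 412.31 kPa
  T = 329.6 K: ΣzᵢPᵢˢᵃᵗ = 234.18 kPa
  T = 322.8 K: ΣzᵢPᵢˢᵃᵗ = 173.81 kPa
  T = 326.2 K: ΣzᵢPᵢˢᵃᵗ = 201.98 kPa
  T = 327.9 K: ΣzᵢPᵢˢᵃᵗ = 217.55 kPa
Interpolating between 326.2 K and 327.9 K gives T ≈ 327.3 K.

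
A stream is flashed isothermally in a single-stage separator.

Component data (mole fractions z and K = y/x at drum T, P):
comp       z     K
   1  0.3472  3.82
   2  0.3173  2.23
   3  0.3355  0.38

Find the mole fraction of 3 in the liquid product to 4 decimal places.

Rachford–Rice: g(V/F) = Σ zᵢ(Kᵢ−1)/(1+V/F(Kᵢ−1)) = 0.
g(0) = ΣzᵢKᵢ − 1 = 1.1614 and g(1) = 1 − Σzᵢ/Kᵢ = -0.1161, so a root lies in (0, 1).
Newton–Raphson from V/F = 0.38:
  V/F = 0.3800: g = 0.46648, g' = -1.0870 → V/F = 0.8091
  V/F = 0.8091: g = 0.07655, g' = -0.8963 → V/F = 0.8945
  V/F = 0.8945: g = -0.00326, g' = -0.9815 → V/F = 0.8912
Converged at V/F = 0.8912.
Compositions from xᵢ = zᵢ/(1+V/F(Kᵢ−1)), yᵢ = Kᵢxᵢ:
  1: x = 0.0988, y = 0.3775
  2: x = 0.1514, y = 0.3376
  3: x = 0.7498, y = 0.2849

x_3 = 0.7498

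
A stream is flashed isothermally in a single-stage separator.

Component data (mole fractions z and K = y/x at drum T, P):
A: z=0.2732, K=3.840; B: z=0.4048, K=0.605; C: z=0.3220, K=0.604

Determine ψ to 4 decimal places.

ψ = 0.4350

Newton iteration, ψ⁰ = 0.5:
  ψ = 0.5000: g = -0.03762, g' = -0.5528 → ψ = 0.4319
  ψ = 0.4319: g = 0.00183, g' = -0.6097 → ψ = 0.4349
Converged at ψ = 0.4350.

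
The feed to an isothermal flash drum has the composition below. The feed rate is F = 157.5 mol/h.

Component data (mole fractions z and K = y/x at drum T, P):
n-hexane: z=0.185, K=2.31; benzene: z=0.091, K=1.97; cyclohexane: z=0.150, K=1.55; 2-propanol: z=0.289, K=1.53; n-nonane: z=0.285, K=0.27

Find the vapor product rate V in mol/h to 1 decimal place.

V = 94.4 mol/h

Rachford–Rice: g(ψ) = Σ zᵢ(Kᵢ−1)/(1+ψ(Kᵢ−1)) = 0.
Check two-phase: ΣzᵢKᵢ = 1.358 > 1 and Σzᵢ/Kᵢ = 1.467 > 1, so g(0) = 0.358 > 0 and g(1) = -0.467 < 0.
Iterate (Newton) starting at ψ = 0.53:
  ψ = 0.530: g = 0.0455, g' = -0.629 → ψ = 0.602
  ψ = 0.602: g = -0.0020, g' = -0.689 → ψ = 0.599
Converged at ψ = 0.599.
Then V = ψ·F = 0.5993·157.5 = 94.4 mol/h and L = F − V = 63.1 mol/h.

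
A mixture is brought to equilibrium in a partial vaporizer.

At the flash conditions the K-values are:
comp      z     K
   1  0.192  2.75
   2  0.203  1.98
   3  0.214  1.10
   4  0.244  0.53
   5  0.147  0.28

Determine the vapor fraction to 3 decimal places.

ψ = 0.533

Newton iteration, ψ⁰ = 0.36:
  ψ = 0.360: g = 0.0929, g' = -0.547 → ψ = 0.530
  ψ = 0.530: g = 0.0017, g' = -0.540 → ψ = 0.533
Converged at ψ = 0.533.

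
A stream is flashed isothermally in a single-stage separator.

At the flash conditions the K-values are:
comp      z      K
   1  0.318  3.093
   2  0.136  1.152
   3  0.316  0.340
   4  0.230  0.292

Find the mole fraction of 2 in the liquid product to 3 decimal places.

Rachford–Rice: g(V/F) = Σ zᵢ(Kᵢ−1)/(1+V/F(Kᵢ−1)) = 0.
Feasibility: ΣzᵢKᵢ = 1.315, Σzᵢ/Kᵢ = 1.938 — both > 1, two phases present.
Newton–Raphson from V/F = 0.68:
  V/F = 0.680: g = -0.3990, g' = -1.122 → V/F = 0.324
  V/F = 0.324: g = -0.0605, g' = -0.914 → V/F = 0.258
  V/F = 0.258: g = 0.0014, g' = -0.963 → V/F = 0.260
Converged at V/F = 0.260.
Compositions from xᵢ = zᵢ/(1+V/F(Kᵢ−1)), yᵢ = Kᵢxᵢ:
  1: x = 0.206, y = 0.637
  2: x = 0.131, y = 0.151
  3: x = 0.381, y = 0.130
  4: x = 0.282, y = 0.082

x_2 = 0.131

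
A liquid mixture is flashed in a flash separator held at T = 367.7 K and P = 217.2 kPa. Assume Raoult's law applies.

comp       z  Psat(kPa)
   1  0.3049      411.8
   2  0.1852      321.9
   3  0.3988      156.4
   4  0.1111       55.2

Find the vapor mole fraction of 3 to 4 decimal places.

Raoult's law: Kᵢ = Pᵢˢᵃᵗ/P = Pᵢˢᵃᵗ/217.2.
  K_1 = 411.8/217.2 = 1.895948, K_2 = 321.9/217.2 = 1.482044, K_3 = 156.4/217.2 = 0.720074, K_4 = 55.2/217.2 = 0.254144
Material balance + equilibrium reduce to Σ zᵢ(Kᵢ−1)/(1+ψ(Kᵢ−1)) = 0.
Feasibility: ΣzᵢKᵢ = 1.1680, Σzᵢ/Kᵢ = 1.2768 — both > 1, two phases present.
Newton–Raphson from ψ = 0.64:
  ψ = 0.6400: g = -0.05270, g' = -0.3966 → ψ = 0.5071
  ψ = 0.5071: g = -0.00381, g' = -0.3458 → ψ = 0.4961
Converged at ψ = 0.4961.
Compositions from xᵢ = zᵢ/(1+ψ(Kᵢ−1)), yᵢ = Kᵢxᵢ:
  1: x = 0.2111, y = 0.4002
  2: x = 0.1495, y = 0.2215
  3: x = 0.4631, y = 0.3335
  4: x = 0.1763, y = 0.0448

y_3 = 0.3335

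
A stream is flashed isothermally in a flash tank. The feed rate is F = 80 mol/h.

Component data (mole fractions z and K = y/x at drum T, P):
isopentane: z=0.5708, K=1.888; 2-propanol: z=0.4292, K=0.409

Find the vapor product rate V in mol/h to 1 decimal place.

V = 38.6 mol/h

Material balance + equilibrium reduce to Σ zᵢ(Kᵢ−1)/(1+β(Kᵢ−1)) = 0.
g(0) = ΣzᵢKᵢ − 1 = 0.2532 and g(1) = 1 − Σzᵢ/Kᵢ = -0.3517, so a root lies in (0, 1).
Binary case is linear: z₁(K₁−1)(1+β(K₂−1)) + z₂(K₂−1)(1+β(K₁−1)) = 0
⇒ β = [z₁(K₁−1)+z₂(K₂−1)] / [−(K₁−1)(K₂−1)] = 0.25321/0.52481 = 0.4825
Then V = β·F = 0.4825·80 = 38.6 mol/h and L = F − V = 41.4 mol/h.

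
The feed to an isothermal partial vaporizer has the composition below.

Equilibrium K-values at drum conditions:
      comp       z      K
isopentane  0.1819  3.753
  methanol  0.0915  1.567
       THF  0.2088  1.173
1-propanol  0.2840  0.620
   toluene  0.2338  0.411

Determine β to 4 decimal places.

Let β = V/F and solve Σ zᵢ(Kᵢ−1)/(1+β(Kᵢ−1)) = 0.
Feasibility: ΣzᵢKᵢ = 1.3431, Σzᵢ/Kᵢ = 1.3118 — both > 1, two phases present.
Iterate (Newton) starting at β = 0.39:
  β = 0.3900: g = 0.01234, g' = -0.5390 → β = 0.4129
  β = 0.4129: g = 0.00015, g' = -0.5260 → β = 0.4132
Converged at β = 0.4132.

β = 0.4132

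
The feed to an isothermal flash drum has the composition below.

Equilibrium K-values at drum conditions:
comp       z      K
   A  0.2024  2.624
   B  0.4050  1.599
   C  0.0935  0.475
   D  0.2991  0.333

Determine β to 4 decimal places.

β = 0.5037

Material balance + equilibrium reduce to Σ zᵢ(Kᵢ−1)/(1+β(Kᵢ−1)) = 0.
Feasibility: ΣzᵢKᵢ = 1.3227, Σzᵢ/Kᵢ = 1.4255 — both > 1, two phases present.
Iterate (Newton) starting at β = 0.5:
  β = 0.5000: g = 0.00220, g' = -0.5956 → β = 0.5037
Converged at β = 0.5037.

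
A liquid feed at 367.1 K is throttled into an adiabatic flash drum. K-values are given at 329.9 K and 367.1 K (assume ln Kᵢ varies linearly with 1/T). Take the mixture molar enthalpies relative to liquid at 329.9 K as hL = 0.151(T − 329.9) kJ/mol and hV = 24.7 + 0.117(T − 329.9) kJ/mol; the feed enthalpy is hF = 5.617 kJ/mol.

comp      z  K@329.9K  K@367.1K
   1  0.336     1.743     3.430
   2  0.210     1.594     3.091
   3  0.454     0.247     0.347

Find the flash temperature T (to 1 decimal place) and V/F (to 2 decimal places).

T = 334.5 K, V/F = 0.20

Adiabatic flash: solve Rachford–Rice at each trial T, then check hF = ψ·hV(T) + (1−ψ)·hL(T).
  T = 329.9 K: K = (1.743, 1.594, 0.247), RR gives ψ = 0.063, H_out = 1.548 kJ/mol
  T = 367.1 K: K = (3.430, 3.091, 0.347), RR gives ψ = 0.638, H_out = 20.571 kJ/mol
  T = 348.5 K: K = (2.490, 2.259, 0.295), RR gives ψ = 0.450, H_out = 13.641 kJ/mol
  T = 339.2 K: K = (2.093, 1.907, 0.271), RR gives ψ = 0.304, H_out = 8.805 kJ/mol
  T = 334.5 K: K = (1.911, 1.744, 0.259), RR gives ψ = 0.199, H_out = 5.591 kJ/mol
  T = 336.9 K: K = (2.003, 1.826, 0.265), RR gives ψ = 0.256, H_out = 7.322 kJ/mol
Linear interpolation between T = 334.5 (H_out = 5.591) and T = 336.9 (H_out = 7.322) on hF = 5.617 gives T ≈ 334.5 K, at which ψ = 0.20.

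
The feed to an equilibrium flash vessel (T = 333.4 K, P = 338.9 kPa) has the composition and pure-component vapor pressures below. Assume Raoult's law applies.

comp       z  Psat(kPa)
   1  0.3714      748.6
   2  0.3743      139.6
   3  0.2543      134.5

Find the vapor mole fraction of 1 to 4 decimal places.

y_1 = 0.7279

Raoult's law: Kᵢ = Pᵢˢᵃᵗ/P = Pᵢˢᵃᵗ/338.9.
  K_1 = 748.6/338.9 = 2.208911, K_2 = 139.6/338.9 = 0.411921, K_3 = 134.5/338.9 = 0.396872
Rachford–Rice: g(V/F) = Σ zᵢ(Kᵢ−1)/(1+V/F(Kᵢ−1)) = 0.
Feasibility: ΣzᵢKᵢ = 1.0755, Σzᵢ/Kᵢ = 1.7176 — both > 1, two phases present.
Newton–Raphson from V/F = 0.33:
  V/F = 0.3300: g = -0.14366, g' = -0.6208 → V/F = 0.0986
  V/F = 0.0986: g = 0.00443, g' = -0.6838 → V/F = 0.1051
Converged at V/F = 0.1051.
Compositions from xᵢ = zᵢ/(1+V/F(Kᵢ−1)), yᵢ = Kᵢxᵢ:
  1: x = 0.3295, y = 0.7279
  2: x = 0.3990, y = 0.1643
  3: x = 0.2715, y = 0.1078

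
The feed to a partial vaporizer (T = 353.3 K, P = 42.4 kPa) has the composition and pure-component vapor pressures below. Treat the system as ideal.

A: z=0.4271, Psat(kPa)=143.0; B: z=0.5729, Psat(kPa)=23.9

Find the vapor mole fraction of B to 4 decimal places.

y_B = 0.4761

Raoult's law: Kᵢ = Pᵢˢᵃᵗ/P = Pᵢˢᵃᵗ/42.4.
  K_A = 143.0/42.4 = 3.372642, K_B = 23.9/42.4 = 0.563679
Binary case is linear: z₁(K₁−1)(1+ψ(K₂−1)) + z₂(K₂−1)(1+ψ(K₁−1)) = 0
⇒ ψ = [z₁(K₁−1)+z₂(K₂−1)] / [−(K₁−1)(K₂−1)] = 0.76339/1.03523 = 0.7374
Compositions from xᵢ = zᵢ/(1+ψ(Kᵢ−1)), yᵢ = Kᵢxᵢ:
  A: x = 0.1553, y = 0.5239
  B: x = 0.8447, y = 0.4761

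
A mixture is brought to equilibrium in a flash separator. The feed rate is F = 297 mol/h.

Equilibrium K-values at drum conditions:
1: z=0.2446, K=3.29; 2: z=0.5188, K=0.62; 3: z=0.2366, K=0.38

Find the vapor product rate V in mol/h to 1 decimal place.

Material balance + equilibrium reduce to Σ zᵢ(Kᵢ−1)/(1+V/F(Kᵢ−1)) = 0.
g(0) = ΣzᵢKᵢ − 1 = 0.2163 and g(1) = 1 − Σzᵢ/Kᵢ = -0.5338, so a root lies in (0, 1).
Newton–Raphson from V/F = 0.56:
  V/F = 0.5600: g = -0.22973, g' = -0.5805 → V/F = 0.1643
  V/F = 0.1643: g = 0.03342, g' = -0.8752 → V/F = 0.2025
  V/F = 0.2025: g = 0.00138, g' = -0.8056 → V/F = 0.2042
Converged at V/F = 0.2042.
Then V = V/F·F = 0.2042·297 = 60.6 mol/h and L = F − V = 236.4 mol/h.

V = 60.6 mol/h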